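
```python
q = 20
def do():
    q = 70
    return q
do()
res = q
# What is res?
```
20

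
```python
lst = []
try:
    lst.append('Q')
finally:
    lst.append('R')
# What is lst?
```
['Q', 'R']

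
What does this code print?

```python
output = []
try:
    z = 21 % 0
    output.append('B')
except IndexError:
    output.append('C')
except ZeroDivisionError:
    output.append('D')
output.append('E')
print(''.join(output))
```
DE

ZeroDivisionError is caught by its specific handler, not IndexError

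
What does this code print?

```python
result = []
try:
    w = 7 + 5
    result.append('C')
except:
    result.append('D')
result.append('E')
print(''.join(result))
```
CE

No exception, try block completes normally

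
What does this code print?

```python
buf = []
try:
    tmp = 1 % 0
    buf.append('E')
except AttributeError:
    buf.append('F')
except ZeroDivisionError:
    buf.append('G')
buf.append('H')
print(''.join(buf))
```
GH

ZeroDivisionError is caught by its specific handler, not AttributeError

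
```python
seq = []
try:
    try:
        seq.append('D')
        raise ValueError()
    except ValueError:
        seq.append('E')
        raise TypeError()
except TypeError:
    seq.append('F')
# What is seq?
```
['D', 'E', 'F']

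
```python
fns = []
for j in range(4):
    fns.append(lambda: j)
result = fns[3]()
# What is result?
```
3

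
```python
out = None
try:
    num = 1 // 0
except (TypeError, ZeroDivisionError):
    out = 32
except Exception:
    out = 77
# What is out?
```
32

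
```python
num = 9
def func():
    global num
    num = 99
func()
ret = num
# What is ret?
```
99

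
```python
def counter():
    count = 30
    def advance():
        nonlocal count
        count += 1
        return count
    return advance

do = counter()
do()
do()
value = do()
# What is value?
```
33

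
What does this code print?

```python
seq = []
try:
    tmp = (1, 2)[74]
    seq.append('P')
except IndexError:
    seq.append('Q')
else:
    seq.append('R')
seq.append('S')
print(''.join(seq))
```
QS

else block skipped when exception is caught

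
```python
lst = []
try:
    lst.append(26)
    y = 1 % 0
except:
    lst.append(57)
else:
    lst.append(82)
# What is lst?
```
[26, 57]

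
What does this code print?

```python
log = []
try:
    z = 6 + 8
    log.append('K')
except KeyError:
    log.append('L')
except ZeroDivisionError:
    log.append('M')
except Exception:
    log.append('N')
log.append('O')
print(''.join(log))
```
KO

No exception, try block completes normally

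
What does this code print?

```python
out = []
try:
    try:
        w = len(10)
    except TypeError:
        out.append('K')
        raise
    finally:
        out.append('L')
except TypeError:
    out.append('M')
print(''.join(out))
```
KLM

finally runs before re-raised exception propagates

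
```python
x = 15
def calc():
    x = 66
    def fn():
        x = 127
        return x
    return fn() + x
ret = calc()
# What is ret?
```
193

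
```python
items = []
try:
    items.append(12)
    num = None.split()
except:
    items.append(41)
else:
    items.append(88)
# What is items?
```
[12, 41]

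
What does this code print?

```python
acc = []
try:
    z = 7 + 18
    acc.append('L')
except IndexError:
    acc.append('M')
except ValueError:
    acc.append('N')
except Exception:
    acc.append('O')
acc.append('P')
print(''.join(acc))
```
LP

No exception, try block completes normally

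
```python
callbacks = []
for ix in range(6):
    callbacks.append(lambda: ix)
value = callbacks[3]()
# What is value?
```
5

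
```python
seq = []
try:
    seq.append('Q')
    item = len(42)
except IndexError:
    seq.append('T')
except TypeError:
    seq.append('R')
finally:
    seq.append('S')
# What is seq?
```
['Q', 'R', 'S']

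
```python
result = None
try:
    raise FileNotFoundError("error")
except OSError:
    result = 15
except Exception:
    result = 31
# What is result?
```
15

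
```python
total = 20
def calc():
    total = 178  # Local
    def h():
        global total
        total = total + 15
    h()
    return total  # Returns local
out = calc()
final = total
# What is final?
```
35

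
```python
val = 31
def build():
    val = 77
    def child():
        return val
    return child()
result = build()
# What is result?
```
77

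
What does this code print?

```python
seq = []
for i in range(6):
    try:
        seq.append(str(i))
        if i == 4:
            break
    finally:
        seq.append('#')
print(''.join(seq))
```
0#1#2#3#4#

finally runs even when breaking out of loop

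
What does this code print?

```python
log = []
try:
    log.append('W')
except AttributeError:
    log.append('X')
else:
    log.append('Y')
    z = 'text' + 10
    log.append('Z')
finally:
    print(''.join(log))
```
WY

Try succeeds, else appends 'Y', TypeError in else is uncaught, finally prints before exception propagates ('Z' never appended)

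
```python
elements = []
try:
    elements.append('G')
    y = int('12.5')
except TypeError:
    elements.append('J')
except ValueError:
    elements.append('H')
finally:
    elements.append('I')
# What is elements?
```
['G', 'H', 'I']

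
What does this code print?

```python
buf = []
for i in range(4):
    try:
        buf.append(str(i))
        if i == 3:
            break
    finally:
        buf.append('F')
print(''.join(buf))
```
0F1F2F3F

finally runs even when breaking out of loop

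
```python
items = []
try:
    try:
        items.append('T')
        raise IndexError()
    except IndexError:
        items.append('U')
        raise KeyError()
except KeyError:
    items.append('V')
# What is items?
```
['T', 'U', 'V']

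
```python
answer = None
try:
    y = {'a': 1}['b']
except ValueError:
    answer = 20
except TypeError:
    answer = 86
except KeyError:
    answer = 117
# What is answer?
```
117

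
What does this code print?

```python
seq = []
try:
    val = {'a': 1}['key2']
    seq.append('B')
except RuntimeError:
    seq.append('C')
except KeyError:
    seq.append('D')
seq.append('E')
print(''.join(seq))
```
DE

KeyError is caught by its specific handler, not RuntimeError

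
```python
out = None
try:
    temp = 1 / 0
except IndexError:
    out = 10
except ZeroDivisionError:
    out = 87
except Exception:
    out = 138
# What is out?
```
87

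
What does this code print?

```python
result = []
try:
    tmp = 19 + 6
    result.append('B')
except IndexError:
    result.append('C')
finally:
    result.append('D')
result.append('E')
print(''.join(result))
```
BDE

finally runs after normal execution too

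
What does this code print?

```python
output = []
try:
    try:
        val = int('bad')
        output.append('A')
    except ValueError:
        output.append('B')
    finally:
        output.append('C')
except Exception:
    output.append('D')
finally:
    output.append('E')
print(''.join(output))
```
BCE

Both finally blocks run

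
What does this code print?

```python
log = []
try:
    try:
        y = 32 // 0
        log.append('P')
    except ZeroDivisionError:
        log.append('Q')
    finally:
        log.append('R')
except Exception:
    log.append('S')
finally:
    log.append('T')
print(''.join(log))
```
QRT

Both finally blocks run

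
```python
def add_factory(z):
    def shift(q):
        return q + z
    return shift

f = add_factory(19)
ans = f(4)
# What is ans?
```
23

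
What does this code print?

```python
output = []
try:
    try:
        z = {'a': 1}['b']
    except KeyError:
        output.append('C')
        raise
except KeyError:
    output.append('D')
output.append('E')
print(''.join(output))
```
CDE

raise without argument re-raises current exception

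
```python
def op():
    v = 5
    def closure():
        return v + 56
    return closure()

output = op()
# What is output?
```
61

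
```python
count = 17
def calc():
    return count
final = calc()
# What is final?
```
17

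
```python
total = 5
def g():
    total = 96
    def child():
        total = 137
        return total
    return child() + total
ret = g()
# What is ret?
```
233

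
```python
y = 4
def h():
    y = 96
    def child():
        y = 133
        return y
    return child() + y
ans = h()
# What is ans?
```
229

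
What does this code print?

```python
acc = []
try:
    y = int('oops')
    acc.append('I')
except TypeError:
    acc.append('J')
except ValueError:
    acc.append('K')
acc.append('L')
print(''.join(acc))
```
KL

ValueError is caught by its specific handler, not TypeError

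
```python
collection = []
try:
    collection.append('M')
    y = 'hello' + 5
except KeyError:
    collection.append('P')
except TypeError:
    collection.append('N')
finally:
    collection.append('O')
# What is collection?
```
['M', 'N', 'O']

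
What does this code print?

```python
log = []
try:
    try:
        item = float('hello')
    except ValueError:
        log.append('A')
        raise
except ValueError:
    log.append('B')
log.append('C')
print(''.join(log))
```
ABC

raise without argument re-raises current exception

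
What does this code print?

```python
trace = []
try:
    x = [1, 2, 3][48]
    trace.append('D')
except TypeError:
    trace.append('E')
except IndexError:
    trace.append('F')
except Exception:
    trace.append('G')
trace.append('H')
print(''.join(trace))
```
FH

IndexError matches before generic Exception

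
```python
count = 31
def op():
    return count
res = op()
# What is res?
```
31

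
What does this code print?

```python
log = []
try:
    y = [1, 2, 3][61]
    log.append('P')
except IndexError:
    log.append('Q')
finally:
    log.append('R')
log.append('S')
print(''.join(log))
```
QRS

finally always runs, even after exception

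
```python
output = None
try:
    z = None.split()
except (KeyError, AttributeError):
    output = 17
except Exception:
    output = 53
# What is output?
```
17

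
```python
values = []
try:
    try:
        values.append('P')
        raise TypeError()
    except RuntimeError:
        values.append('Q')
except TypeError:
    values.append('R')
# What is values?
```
['P', 'R']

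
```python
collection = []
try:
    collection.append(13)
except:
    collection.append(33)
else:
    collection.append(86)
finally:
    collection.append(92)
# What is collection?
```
[13, 86, 92]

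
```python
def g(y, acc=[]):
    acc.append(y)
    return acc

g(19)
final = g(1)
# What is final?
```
[19, 1]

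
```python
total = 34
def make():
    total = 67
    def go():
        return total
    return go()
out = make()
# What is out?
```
67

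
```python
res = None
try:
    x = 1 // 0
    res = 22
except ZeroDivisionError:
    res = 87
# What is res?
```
87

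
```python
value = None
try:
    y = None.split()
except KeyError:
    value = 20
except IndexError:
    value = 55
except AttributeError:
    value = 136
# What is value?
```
136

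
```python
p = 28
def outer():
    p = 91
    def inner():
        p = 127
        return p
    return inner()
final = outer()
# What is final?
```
127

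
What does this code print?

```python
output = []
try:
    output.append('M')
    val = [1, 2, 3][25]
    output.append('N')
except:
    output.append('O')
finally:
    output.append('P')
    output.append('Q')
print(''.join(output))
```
MOPQ

Code before exception runs, then except, then all of finally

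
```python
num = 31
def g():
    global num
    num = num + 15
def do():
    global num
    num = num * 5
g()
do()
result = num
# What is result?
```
230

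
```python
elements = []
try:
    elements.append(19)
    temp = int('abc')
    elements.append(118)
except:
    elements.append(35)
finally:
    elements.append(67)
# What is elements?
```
[19, 35, 67]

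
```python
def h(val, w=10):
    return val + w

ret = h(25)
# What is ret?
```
35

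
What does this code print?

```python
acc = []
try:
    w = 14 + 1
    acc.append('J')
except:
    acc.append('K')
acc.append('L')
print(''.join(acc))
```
JL

No exception, try block completes normally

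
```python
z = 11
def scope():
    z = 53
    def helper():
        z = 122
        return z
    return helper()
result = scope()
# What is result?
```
122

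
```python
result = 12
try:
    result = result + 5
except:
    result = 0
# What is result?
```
17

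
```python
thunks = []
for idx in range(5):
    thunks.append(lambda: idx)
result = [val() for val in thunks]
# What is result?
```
[4, 4, 4, 4, 4]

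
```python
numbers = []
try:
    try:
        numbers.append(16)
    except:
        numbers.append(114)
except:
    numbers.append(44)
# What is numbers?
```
[16]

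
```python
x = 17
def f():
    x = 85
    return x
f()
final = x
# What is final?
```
17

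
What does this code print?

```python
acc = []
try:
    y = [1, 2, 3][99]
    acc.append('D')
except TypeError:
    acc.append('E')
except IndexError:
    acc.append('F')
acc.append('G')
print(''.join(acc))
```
FG

IndexError is caught by its specific handler, not TypeError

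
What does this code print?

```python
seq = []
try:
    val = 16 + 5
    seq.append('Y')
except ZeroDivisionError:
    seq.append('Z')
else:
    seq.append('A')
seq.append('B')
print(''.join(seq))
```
YAB

else block runs when no exception occurs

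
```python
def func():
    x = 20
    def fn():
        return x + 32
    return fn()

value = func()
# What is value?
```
52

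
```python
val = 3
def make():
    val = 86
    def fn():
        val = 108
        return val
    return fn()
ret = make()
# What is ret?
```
108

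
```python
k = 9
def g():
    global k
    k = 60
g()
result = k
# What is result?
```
60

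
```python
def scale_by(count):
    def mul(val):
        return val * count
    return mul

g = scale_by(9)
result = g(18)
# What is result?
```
162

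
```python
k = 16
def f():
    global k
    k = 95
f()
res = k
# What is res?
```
95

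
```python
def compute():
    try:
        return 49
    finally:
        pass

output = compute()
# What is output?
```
49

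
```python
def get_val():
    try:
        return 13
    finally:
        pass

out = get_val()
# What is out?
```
13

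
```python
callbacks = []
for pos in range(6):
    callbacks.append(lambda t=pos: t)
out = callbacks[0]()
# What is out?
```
0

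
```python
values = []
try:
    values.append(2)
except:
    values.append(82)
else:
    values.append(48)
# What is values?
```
[2, 48]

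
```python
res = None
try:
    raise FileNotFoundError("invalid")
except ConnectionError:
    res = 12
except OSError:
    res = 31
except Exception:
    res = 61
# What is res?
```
31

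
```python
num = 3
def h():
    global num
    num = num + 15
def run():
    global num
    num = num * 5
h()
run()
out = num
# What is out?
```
90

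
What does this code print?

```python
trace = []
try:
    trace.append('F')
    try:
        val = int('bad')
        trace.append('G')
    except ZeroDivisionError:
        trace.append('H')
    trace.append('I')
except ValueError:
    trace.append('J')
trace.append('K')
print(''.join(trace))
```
FJK

Inner handler doesn't match, propagates to outer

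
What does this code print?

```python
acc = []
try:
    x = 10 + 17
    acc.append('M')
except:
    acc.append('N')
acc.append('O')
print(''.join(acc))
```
MO

No exception, try block completes normally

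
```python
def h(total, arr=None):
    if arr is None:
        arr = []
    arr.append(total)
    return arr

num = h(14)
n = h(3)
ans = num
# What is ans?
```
[14]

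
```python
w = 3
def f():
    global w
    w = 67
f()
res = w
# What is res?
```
67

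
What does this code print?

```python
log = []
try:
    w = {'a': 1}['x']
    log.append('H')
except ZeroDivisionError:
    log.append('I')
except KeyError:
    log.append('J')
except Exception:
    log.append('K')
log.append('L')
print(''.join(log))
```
JL

KeyError matches before generic Exception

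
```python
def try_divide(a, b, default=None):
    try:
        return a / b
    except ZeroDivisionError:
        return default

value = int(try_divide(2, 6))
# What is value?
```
0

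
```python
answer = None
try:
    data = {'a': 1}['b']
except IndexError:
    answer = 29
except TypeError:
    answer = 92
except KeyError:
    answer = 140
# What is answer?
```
140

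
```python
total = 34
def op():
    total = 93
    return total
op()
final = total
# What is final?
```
34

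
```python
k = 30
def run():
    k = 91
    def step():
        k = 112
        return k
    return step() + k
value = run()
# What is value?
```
203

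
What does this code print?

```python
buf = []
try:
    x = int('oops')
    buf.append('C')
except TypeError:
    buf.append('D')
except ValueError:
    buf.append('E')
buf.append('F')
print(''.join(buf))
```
EF

ValueError is caught by its specific handler, not TypeError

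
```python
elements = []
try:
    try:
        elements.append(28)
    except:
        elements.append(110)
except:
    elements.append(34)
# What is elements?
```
[28]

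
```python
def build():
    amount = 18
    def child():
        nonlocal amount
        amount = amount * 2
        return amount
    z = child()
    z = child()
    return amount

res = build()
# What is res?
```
72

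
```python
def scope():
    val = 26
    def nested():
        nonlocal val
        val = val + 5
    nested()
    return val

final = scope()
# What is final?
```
31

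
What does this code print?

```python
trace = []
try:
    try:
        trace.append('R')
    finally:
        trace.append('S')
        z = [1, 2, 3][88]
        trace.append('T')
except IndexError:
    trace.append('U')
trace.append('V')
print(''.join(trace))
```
RSUV

Exception in inner finally caught by outer except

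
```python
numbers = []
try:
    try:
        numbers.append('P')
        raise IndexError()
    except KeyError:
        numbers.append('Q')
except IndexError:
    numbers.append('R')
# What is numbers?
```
['P', 'R']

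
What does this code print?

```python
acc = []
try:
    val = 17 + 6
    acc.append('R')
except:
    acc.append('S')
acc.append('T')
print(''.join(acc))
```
RT

No exception, try block completes normally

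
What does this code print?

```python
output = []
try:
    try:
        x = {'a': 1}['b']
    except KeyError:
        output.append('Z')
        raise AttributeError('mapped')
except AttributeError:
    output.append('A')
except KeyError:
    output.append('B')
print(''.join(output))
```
ZA

New AttributeError raised, caught by outer AttributeError handler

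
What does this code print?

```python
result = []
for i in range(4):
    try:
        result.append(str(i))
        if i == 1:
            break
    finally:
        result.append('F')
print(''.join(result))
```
0F1F

finally runs even when breaking out of loop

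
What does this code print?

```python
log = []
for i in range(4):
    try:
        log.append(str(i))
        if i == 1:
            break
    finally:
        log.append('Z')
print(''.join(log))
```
0Z1Z

finally runs even when breaking out of loop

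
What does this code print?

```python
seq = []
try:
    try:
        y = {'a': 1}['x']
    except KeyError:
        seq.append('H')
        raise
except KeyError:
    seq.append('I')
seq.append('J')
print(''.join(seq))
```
HIJ

raise without argument re-raises current exception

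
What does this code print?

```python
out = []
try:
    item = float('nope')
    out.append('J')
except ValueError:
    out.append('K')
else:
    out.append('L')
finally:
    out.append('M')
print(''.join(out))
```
KM

Exception: except runs, else skipped, finally runs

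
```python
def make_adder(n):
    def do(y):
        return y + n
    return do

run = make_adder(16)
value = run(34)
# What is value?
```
50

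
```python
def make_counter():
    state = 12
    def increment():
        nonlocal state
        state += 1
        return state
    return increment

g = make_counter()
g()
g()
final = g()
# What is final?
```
15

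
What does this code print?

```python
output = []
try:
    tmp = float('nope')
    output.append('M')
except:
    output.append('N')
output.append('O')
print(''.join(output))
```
NO

Exception raised in try, caught by bare except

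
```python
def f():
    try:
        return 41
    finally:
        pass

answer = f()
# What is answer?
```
41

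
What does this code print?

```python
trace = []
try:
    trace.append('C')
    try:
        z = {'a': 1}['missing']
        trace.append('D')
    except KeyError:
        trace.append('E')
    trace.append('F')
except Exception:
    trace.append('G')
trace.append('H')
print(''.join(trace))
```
CEFH

Inner exception caught by inner handler, outer continues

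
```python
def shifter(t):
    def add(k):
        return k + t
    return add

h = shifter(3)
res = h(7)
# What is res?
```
10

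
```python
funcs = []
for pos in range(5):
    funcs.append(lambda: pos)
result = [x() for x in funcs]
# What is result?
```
[4, 4, 4, 4, 4]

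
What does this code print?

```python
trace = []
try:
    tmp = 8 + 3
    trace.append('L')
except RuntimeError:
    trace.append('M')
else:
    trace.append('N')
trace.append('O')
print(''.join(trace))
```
LNO

else block runs when no exception occurs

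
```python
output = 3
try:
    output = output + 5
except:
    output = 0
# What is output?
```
8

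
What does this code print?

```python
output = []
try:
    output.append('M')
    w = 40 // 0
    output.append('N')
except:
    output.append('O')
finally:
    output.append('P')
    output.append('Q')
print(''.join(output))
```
MOPQ

Code before exception runs, then except, then all of finally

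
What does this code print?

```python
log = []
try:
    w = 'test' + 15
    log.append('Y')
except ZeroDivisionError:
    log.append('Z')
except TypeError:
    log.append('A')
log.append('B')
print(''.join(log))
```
AB

TypeError is caught by its specific handler, not ZeroDivisionError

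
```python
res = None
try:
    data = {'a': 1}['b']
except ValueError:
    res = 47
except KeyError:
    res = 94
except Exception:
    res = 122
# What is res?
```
94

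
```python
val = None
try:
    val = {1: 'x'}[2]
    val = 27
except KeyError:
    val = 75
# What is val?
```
75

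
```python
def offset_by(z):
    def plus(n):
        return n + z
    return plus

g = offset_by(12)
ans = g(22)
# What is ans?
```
34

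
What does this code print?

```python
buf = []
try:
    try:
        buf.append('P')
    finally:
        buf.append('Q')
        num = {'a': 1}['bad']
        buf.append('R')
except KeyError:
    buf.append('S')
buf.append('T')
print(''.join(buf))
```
PQST

Exception in inner finally caught by outer except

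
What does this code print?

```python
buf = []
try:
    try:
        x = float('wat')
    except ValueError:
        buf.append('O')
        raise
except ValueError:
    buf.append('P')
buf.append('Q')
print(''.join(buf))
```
OPQ

raise without argument re-raises current exception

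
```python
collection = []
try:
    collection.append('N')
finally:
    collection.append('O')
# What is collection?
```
['N', 'O']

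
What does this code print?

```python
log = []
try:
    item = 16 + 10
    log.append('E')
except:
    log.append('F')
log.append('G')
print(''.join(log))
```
EG

No exception, try block completes normally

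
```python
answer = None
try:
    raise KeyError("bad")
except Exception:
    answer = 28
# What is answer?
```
28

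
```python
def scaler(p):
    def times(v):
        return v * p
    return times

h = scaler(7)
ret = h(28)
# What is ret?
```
196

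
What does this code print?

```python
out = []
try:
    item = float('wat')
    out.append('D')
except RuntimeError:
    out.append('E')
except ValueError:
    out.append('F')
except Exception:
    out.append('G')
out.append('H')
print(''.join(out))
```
FH

ValueError matches before generic Exception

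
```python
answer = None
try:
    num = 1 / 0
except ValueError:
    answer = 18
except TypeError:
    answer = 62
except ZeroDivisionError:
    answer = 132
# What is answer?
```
132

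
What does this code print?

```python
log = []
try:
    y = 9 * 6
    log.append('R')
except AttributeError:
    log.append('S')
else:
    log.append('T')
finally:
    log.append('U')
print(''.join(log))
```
RTU

else runs before finally when no exception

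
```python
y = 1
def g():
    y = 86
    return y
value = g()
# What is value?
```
86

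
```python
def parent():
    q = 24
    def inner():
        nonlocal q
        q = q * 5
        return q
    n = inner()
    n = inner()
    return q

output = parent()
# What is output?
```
600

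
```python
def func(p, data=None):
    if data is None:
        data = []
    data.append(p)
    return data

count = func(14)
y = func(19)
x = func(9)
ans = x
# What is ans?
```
[9]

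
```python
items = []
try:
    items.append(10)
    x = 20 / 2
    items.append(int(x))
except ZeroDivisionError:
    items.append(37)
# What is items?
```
[10, 10]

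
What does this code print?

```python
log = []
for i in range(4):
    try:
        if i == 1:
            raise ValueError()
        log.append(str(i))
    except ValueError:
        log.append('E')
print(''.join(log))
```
0E23

Exception on i=1 caught, loop continues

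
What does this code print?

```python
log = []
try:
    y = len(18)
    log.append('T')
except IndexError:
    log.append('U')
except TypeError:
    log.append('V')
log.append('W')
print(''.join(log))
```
VW

TypeError is caught by its specific handler, not IndexError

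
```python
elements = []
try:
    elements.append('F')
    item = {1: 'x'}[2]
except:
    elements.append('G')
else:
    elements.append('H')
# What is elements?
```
['F', 'G']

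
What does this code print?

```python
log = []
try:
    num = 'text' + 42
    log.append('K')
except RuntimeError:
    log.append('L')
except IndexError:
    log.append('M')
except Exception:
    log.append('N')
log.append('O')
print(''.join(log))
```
NO

TypeError not specifically caught, falls to Exception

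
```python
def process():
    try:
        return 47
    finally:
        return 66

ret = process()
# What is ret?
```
66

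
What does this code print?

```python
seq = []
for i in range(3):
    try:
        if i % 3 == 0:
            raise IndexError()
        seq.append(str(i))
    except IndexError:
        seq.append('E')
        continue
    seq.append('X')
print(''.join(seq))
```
E1X2X

continue in except skips rest of loop body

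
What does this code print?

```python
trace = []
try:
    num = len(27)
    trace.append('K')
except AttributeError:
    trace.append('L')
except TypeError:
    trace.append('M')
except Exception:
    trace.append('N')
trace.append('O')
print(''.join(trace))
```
MO

TypeError matches before generic Exception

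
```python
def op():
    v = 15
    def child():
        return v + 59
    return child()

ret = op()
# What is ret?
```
74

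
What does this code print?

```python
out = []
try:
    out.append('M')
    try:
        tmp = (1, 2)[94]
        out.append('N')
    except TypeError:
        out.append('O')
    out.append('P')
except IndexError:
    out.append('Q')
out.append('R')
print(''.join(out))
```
MQR

Inner handler doesn't match, propagates to outer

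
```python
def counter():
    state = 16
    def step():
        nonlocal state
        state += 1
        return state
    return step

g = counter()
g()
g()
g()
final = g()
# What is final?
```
20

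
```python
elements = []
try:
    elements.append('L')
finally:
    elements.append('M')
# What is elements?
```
['L', 'M']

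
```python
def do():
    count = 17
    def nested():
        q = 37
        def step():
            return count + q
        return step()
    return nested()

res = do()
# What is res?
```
54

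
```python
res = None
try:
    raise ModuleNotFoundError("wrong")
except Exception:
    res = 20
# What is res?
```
20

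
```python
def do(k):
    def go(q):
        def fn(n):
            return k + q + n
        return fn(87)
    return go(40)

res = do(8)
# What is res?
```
135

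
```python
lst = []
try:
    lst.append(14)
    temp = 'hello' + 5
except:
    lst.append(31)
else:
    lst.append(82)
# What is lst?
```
[14, 31]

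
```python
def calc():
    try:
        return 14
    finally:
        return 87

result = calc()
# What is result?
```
87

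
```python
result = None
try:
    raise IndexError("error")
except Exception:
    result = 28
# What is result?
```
28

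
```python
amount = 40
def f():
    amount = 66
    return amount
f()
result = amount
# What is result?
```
40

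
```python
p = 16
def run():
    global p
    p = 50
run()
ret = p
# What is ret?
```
50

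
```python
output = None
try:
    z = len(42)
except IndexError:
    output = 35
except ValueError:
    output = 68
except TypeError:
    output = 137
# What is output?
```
137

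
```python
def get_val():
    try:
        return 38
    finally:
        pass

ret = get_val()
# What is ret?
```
38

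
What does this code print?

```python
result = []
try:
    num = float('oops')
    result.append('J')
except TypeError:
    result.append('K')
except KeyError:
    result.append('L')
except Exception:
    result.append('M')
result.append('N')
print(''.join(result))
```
MN

ValueError not specifically caught, falls to Exception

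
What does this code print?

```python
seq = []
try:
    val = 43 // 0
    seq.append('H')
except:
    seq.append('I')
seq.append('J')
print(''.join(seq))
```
IJ

Exception raised in try, caught by bare except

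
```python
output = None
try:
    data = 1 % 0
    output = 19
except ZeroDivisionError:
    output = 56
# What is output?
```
56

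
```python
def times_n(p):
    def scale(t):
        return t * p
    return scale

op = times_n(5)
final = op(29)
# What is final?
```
145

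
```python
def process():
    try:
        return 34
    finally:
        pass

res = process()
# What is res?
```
34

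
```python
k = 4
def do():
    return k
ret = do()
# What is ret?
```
4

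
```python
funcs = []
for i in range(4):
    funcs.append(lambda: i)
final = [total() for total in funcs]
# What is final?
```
[3, 3, 3, 3]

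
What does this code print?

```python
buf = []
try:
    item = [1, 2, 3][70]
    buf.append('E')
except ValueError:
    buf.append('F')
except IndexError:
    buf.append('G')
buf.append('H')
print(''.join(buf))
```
GH

IndexError is caught by its specific handler, not ValueError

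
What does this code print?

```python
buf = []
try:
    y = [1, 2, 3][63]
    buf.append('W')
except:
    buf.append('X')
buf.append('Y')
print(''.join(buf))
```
XY

Exception raised in try, caught by bare except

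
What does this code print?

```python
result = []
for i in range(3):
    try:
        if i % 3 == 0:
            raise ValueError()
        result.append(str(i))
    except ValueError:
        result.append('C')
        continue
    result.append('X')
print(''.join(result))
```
C1X2X

continue in except skips rest of loop body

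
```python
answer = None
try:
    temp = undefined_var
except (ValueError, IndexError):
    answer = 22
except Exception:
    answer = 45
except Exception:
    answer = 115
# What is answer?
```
45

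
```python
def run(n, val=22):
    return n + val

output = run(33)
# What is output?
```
55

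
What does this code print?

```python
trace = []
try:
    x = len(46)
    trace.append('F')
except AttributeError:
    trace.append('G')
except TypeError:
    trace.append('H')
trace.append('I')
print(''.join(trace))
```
HI

TypeError is caught by its specific handler, not AttributeError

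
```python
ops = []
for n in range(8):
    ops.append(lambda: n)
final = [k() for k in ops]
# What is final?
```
[7, 7, 7, 7, 7, 7, 7, 7]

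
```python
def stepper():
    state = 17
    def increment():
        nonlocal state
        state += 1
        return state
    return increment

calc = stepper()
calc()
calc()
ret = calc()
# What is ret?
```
20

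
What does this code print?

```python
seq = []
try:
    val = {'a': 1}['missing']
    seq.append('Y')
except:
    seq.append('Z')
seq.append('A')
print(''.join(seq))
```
ZA

Exception raised in try, caught by bare except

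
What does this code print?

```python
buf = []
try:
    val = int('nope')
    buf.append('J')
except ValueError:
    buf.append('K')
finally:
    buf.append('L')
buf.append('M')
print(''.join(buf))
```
KLM

finally always runs, even after exception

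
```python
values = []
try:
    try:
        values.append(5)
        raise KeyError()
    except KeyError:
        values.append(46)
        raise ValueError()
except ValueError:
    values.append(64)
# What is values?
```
[5, 46, 64]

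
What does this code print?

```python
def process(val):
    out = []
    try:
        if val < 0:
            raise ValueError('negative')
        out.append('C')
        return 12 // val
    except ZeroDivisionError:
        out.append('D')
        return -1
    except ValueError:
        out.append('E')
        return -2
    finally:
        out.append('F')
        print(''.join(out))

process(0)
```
CDF

val=0 causes ZeroDivisionError, caught, finally prints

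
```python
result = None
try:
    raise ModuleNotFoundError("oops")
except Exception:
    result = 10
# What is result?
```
10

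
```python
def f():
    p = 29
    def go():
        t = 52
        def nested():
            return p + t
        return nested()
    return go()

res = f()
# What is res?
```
81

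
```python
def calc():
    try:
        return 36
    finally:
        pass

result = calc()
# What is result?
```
36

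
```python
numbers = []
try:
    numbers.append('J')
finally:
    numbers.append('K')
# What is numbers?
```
['J', 'K']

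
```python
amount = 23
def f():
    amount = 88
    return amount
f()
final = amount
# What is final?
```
23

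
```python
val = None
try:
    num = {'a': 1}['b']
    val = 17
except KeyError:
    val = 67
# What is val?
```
67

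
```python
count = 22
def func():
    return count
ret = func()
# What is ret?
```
22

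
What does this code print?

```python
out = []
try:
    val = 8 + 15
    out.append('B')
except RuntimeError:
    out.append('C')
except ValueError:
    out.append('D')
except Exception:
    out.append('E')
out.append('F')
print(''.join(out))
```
BF

No exception, try block completes normally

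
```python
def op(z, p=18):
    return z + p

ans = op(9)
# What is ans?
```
27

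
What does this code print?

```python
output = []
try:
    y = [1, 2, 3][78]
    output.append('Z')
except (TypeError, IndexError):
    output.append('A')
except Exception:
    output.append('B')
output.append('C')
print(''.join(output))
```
AC

IndexError matches tuple containing it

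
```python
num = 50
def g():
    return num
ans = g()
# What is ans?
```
50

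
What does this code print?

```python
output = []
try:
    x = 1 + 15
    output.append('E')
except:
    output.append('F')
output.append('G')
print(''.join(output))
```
EG

No exception, try block completes normally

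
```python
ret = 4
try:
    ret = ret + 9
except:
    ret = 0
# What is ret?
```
13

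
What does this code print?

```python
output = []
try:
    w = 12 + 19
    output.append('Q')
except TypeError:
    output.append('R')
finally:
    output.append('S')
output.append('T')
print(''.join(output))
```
QST

finally runs after normal execution too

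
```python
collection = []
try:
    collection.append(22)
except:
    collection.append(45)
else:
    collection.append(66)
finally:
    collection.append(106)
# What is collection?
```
[22, 66, 106]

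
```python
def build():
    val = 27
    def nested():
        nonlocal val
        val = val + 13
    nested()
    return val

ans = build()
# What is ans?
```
40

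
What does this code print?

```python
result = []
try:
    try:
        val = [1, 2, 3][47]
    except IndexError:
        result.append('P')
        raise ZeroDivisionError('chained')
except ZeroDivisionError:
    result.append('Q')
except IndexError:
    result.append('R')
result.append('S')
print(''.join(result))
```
PQS

ZeroDivisionError raised and caught, original IndexError not re-raised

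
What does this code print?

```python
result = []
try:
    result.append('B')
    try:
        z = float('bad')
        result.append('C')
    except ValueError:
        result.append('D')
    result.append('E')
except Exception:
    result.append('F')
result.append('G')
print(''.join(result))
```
BDEG

Inner exception caught by inner handler, outer continues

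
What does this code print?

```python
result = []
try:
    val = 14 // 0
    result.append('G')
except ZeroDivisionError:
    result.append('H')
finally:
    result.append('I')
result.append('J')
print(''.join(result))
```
HIJ

finally always runs, even after exception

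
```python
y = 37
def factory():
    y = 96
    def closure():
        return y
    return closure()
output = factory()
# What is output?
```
96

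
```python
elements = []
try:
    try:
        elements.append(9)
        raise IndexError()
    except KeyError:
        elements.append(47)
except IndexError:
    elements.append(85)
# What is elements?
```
[9, 85]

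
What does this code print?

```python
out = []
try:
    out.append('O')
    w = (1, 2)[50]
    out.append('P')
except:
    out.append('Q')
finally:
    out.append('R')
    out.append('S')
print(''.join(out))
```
OQRS

Code before exception runs, then except, then all of finally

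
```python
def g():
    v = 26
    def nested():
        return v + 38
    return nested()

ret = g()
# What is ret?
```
64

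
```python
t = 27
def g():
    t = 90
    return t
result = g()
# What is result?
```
90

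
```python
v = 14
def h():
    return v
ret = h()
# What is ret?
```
14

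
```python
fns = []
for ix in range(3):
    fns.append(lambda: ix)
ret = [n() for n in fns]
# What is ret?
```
[2, 2, 2]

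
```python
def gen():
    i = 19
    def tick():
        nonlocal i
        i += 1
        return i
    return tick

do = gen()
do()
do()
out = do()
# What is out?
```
22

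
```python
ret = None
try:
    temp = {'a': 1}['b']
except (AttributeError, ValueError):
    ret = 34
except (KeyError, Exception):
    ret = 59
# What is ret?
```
59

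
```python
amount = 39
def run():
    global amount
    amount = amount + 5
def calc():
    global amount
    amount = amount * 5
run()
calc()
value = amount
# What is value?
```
220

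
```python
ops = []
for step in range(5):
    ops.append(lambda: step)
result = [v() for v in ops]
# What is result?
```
[4, 4, 4, 4, 4]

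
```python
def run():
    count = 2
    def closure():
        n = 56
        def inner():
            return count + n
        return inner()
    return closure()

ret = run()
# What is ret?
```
58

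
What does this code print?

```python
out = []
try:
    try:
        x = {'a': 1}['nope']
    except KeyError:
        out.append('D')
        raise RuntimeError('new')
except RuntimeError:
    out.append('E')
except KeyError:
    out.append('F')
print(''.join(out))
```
DE

New RuntimeError raised, caught by outer RuntimeError handler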